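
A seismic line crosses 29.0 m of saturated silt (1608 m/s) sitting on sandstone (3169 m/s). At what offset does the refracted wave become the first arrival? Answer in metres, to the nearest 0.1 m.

101.5 m

θ_c = arcsin(1608/3169) = 30.49°, so cos θ_c = 0.8617 and tᵢ = 2h cos θ_c/V₁ = 0.0311 s.
At crossover x/V₁ = x/V₂ + tᵢ ⇒ x = tᵢ/(1/V₁ − 1/V₂) = 0.03108/(6.2189e-04 − 3.1556e-04) = 101.46 m.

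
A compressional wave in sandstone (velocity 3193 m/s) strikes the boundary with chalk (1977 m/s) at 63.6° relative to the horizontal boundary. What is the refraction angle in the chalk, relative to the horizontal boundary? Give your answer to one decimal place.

74.0°

Convert to the normal: θ₁ = 90° − 63.6° = 26.4°.
sin θ₁/V₁ = sin θ₂/V₂ ⇒ sin θ₂ = 1977·sin 26.4°/3193 = 1977·0.4446/3193 = 0.2753.
θ₂ = arcsin 0.2753 = 15.98° from the normal.
From the interface: 90° − 15.98° = 74.02°.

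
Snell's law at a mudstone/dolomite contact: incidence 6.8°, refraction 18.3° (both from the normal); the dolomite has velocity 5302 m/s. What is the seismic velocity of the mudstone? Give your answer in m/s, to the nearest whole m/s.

1999 m/s

Snell's law: sin 6.8°/V₁ = sin 18.3°/V₂.
V₁ = V₂·sin 6.8°/sin 18.3° = 5302 × 0.3771 = 1999.34 m/s.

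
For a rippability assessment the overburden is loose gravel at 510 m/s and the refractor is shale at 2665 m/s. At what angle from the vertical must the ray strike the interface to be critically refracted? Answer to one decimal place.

Critical incidence: sin θ_c = V₁/V₂ = 510/2665 = 0.1914.
θ_c = arcsin 0.1914 = 11.03°.

11.0°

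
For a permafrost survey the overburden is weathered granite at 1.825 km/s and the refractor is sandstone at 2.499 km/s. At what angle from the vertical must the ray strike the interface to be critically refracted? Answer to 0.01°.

At critical incidence the refracted ray runs along the interface (θ₂ = 90°), so sin θ_c = V₁/V₂.
θ_c = arcsin(1.825/2.499) = arcsin 0.7303 = 46.91°.

46.91°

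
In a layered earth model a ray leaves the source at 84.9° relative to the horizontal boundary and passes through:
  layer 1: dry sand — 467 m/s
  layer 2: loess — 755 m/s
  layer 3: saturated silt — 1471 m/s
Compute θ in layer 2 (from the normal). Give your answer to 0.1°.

From the normal: θ₁ = 90° − 84.9° = 5.1°.
Ray parameter p = sin 5.1° / 467 = 1.9035e-04 s/m.
sin θ_2 = p·V_2 = 1.9035e-04 × 755 = 0.1437.
θ_2 = arcsin 0.1437 = 8.26°.

8.3°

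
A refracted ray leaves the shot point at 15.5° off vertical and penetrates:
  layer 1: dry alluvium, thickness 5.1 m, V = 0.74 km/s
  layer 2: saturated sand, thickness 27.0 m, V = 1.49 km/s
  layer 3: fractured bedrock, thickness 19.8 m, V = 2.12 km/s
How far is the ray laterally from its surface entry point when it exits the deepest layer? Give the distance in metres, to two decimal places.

Ray parameter p = sin 15.5° / 0.74 km/s = 3.6113e-01 s/km.
Layer 1: θ = 15.50°; offset = 5.1·tan 15.50° = 1.4144 m.
Layer 2: sin θ = p·1.49 = 0.5381 → θ = 32.55°; offset = 27.0·tan 32.55° = 17.2364 m.
Layer 3: sin θ = p·2.12 = 0.7656 → θ = 49.96°; offset = 19.8·tan 49.96° = 23.5638 m.
Total horizontal offset = 42.2145 m.

42.21 m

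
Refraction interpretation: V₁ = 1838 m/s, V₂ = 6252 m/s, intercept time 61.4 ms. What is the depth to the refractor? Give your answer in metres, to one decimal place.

59.0 m

θ_c = arcsin(1838/6252) = 17.10°; cos θ_c = 0.9558.
tᵢ = 2h cos θ_c/V₁ ⇒ h = tᵢ·V₁/(2 cos θ_c) = 0.0614·1838/(2·0.9558) = 59.04 m.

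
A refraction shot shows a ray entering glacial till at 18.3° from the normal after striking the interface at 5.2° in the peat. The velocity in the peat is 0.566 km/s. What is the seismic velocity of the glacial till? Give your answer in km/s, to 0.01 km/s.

Snell's law: sin 5.2°/V₁ = sin 18.3°/V₂.
V₂ = V₁·sin 18.3°/sin 5.2° = 0.566 × 3.4645 = 1.96 km/s.

1.96 km/s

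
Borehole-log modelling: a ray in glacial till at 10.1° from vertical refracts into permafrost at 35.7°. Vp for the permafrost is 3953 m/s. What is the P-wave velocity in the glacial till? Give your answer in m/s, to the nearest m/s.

Snell's law: sin 10.1°/V₁ = sin 35.7°/V₂.
V₁ = V₂·sin 10.1°/sin 35.7° = 3953 × 0.3005 = 1187.96 m/s.

1188 m/s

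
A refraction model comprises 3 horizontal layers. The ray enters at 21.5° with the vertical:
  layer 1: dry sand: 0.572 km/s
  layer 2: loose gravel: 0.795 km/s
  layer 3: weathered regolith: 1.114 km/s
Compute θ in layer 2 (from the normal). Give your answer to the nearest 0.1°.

30.6°

Snell's law across each interface conserves sin θ / V, so sin θ_2 = V_2·sin θ₁/V₁.
sin θ_2 = 0.795 × sin 21.5° / 0.572 = 0.5094.
θ_2 = 30.62° from the vertical.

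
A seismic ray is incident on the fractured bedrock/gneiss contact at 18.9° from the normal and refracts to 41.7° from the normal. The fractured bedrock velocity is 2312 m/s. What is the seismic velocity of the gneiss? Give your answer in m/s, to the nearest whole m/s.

4748 m/s

sin 18.9° = 0.3239; sin 41.7° = 0.6652.
V₂ = V₁·(sin θ₂/sin θ₁) = 2312·(0.6652/0.3239) = 4748.16 m/s.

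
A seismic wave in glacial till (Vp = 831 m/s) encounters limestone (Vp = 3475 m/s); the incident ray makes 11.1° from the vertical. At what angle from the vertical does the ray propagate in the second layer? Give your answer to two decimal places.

53.62°

sin θ₁/V₁ = sin θ₂/V₂ ⇒ sin θ₂ = 3475·sin 11.1°/831 = 3475·0.1925/831 = 0.8051.
θ₂ = sin⁻¹(0.8051) = 53.62° (from vertical).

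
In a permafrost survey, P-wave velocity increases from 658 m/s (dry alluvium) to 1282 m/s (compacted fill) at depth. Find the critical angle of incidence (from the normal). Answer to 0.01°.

Critical incidence: sin θ_c = V₁/V₂ = 658/1282 = 0.5133.
θ_c = arcsin 0.5133 = 30.88°.

30.88°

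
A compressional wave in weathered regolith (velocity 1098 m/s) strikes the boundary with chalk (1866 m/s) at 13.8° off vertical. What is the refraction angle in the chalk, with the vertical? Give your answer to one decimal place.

23.9°

sin θ₁/V₁ = sin θ₂/V₂ ⇒ sin θ₂ = 1866·sin 13.8°/1098 = 1866·0.2385/1098 = 0.4054.
θ₂ = arcsin 0.4054 = 23.91° from the normal.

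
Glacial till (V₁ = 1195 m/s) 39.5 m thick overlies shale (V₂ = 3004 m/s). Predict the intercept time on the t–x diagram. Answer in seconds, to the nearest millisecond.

θ_c = arcsin(V₁/V₂) = arcsin(1195/3004) = 23.44°; cos θ_c = 0.9175.
tᵢ = 2h·cos θ_c / V₁ = 2·39.5·0.9175 / 1195 = 0.06065 s.

0.061 s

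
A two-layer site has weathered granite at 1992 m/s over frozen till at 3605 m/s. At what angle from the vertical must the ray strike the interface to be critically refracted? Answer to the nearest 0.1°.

33.5°

At critical incidence the refracted ray runs along the interface (θ₂ = 90°), so sin θ_c = V₁/V₂.
θ_c = arcsin(1992/3605) = arcsin 0.5526 = 33.54°.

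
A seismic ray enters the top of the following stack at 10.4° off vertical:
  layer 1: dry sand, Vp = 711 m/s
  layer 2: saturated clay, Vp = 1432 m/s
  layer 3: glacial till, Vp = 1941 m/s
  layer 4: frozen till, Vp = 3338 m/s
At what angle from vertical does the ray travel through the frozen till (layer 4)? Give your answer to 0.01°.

57.94°

Ray parameter p = sin 10.4° / 711 = 2.5389e-04 s/m.
sin θ_4 = p·V_4 = 2.5389e-04 × 3338 = 0.8475.
θ_4 = 57.94° from the vertical.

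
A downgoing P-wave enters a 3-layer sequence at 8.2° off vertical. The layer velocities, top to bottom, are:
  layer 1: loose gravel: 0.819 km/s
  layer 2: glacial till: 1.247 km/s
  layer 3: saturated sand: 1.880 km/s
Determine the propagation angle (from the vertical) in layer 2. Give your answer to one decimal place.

12.5°

Ray parameter p = sin 8.2° / 0.819 = 1.7415e-01 s/km.
sin θ_2 = p·V_2 = 1.7415e-01 × 1.247 = 0.2172.
θ_2 = arcsin 0.2172 = 12.54°.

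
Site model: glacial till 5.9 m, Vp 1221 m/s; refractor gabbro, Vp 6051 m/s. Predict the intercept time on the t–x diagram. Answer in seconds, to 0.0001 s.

θ_c = arcsin(V₁/V₂) = arcsin(1221/6051) = 11.64°; cos θ_c = 0.9794.
tᵢ = 2h·cos θ_c / V₁ = 2·5.9·0.9794 / 1221 = 0.00947 s.

0.0095 s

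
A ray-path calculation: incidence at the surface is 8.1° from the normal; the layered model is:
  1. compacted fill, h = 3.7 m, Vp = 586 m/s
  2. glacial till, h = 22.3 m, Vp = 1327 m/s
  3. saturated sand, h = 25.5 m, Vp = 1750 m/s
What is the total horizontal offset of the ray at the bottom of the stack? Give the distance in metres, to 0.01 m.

19.86 m

Apply Snell's law at each interface; in layer i the horizontal offset is hᵢ·tan θᵢ.
Layer 1: θ = 8.10°; offset = 3.7·tan 8.10° = 0.5266 m.
Layer 2: sin θ = 1327·sin 8.1°/586 = 0.3191, θ = 18.61°; offset = 22.3·tan 18.61° = 7.5077 m.
Layer 3: sin θ = 1750·sin 8.1°/586 = 0.4208, θ = 24.88°; offset = 25.5·tan 24.88° = 11.8280 m.
Summing the layer offsets gives 19.8623 m.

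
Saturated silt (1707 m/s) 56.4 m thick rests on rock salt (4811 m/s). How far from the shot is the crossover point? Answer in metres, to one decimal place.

θ_c = arcsin(1707/4811) = 20.78°, so cos θ_c = 0.9349 and tᵢ = 2h cos θ_c/V₁ = 0.0618 s.
At crossover x/V₁ = x/V₂ + tᵢ ⇒ x = tᵢ/(1/V₁ − 1/V₂) = 0.06178/(5.8582e-04 − 2.0786e-04) = 163.46 m.

163.5 m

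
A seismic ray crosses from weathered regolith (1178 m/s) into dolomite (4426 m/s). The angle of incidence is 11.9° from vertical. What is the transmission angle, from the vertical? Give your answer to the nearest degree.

51°

Snell's law: sin θ₂ = (V₂/V₁)·sin θ₁ = (4426/1178)·sin 11.9° = 0.7748.
θ₂ = sin⁻¹(0.7748) = 50.78° (from vertical).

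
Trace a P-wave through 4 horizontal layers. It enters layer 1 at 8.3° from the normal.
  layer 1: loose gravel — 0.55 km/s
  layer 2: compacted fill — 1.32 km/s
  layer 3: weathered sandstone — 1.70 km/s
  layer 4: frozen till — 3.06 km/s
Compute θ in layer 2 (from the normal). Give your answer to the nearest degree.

Snell's law across each interface conserves sin θ / V, so sin θ_2 = V_2·sin θ₁/V₁.
sin θ_2 = 1.32 × sin 8.3° / 0.55 = 0.3465.
θ_2 = arcsin 0.3465 = 20.27°.

20°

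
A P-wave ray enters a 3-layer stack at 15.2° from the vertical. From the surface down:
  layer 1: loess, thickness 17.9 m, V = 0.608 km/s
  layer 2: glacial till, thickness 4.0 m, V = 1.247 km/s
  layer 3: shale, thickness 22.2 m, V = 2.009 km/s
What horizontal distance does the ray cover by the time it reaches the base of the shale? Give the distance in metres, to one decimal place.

Apply Snell's law at each interface; in layer i the horizontal offset is hᵢ·tan θᵢ.
Layer 1: θ = 15.20°; offset = 17.9·tan 15.20° = 4.863 m.
Layer 2: sin θ = 1.247·sin 15.2°/0.608 = 0.5377, θ = 32.53°; offset = 4.0·tan 32.53° = 2.551 m.
Layer 3: sin θ = 2.009·sin 15.2°/0.608 = 0.8663, θ = 60.04°; offset = 22.2·tan 60.04° = 38.508 m.
Total horizontal offset = 45.923 m.

45.9 m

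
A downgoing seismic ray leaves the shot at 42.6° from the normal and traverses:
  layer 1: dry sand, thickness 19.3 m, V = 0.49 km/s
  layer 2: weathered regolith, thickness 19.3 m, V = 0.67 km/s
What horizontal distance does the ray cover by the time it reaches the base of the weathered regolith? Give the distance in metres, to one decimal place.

Ray parameter p = sin 42.6° / 0.49 km/s = 1.3814e+00 s/km.
Layer 1: θ = 42.60°; offset = 19.3·tan 42.60° = 17.747 m.
Layer 2: sin θ = p·0.67 = 0.9255 → θ = 67.75°; offset = 19.3·tan 67.75° = 47.170 m.
Σ offsets = 64.917 m.

64.9 m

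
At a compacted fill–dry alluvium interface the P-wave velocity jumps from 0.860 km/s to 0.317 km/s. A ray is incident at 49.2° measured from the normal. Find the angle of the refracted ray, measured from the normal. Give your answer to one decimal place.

Snell's law: sin θ₂ = (V₂/V₁)·sin θ₁ = (0.317/0.860)·sin 49.2° = 0.2790.
θ₂ = arcsin 0.2790 = 16.20° from the normal.

16.2°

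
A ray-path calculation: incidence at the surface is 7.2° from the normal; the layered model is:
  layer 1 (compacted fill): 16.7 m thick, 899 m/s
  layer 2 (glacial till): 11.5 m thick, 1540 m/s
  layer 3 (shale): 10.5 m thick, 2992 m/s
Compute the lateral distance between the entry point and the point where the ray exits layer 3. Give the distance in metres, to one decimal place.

9.5 m

Ray parameter p = sin 7.2° / 899 m/s = 1.3941e-04 s/m.
Layer 1: θ = 7.20°; offset = 16.7·tan 7.20° = 2.110 m.
Layer 2: sin θ = p·1540 = 0.2147 → θ = 12.40°; offset = 11.5·tan 12.40° = 2.528 m.
Layer 3: sin θ = p·2992 = 0.4171 → θ = 24.65°; offset = 10.5·tan 24.65° = 4.819 m.
Summing the layer offsets gives 9.457 m.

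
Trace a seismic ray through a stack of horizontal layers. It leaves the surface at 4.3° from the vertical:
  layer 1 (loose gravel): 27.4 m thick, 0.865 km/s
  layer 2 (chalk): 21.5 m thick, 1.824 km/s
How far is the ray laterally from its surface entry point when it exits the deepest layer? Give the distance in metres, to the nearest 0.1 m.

Apply Snell's law at each interface; in layer i the horizontal offset is hᵢ·tan θᵢ.
Layer 1: θ = 4.30°; offset = 27.4·tan 4.30° = 2.060 m.
Layer 2: sin θ = 1.824·sin 4.3°/0.865 = 0.1581, θ = 9.10°; offset = 21.5·tan 9.10° = 3.443 m.
Σ offsets = 5.503 m.

5.5 m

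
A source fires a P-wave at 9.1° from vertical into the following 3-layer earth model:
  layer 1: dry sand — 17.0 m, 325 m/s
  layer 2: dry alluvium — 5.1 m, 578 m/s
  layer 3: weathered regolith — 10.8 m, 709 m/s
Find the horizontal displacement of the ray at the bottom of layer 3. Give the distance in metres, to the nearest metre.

p = sin θ₁/V₁ = sin 9.1°/325 = 4.8664e-04 s/m is conserved through the stack.
Layer 1: θ = 9.10°; offset = 17.0·tan 9.10° = 2.723 m.
Layer 2: sin θ = p·578 = 0.2813 → θ = 16.34°; offset = 5.1·tan 16.34° = 1.495 m.
Layer 3: sin θ = p·709 = 0.3450 → θ = 20.18°; offset = 10.8·tan 20.18° = 3.970 m.
Total horizontal offset = 8.188 m.

8 m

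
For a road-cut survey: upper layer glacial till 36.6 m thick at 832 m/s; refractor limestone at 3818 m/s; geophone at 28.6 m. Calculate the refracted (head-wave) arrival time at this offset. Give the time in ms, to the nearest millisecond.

93 ms

t = x/V₂ + 2h·√(V₂²−V₁²)/(V₁V₂).
√(V₂²−V₁²) = √(3818²−832²) = 3726.2 m/s; delay term = 2·36.6·3726.2/(832·3818) = 0.08587 s.
t = 28.6/3818 + 0.08587 = 0.09336 s.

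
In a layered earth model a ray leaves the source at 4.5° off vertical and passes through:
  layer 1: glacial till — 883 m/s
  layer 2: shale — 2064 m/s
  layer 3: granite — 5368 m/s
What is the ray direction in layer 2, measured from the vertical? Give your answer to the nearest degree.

11°

Ray parameter p = sin 4.5° / 883 = 8.8855e-05 s/m.
sin θ_2 = p·V_2 = 8.8855e-05 × 2064 = 0.1834.
θ_2 = arcsin 0.1834 = 10.57°.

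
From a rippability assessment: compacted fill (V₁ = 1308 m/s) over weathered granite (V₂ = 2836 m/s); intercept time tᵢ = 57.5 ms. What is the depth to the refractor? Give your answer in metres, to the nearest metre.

42 m

h = tᵢ·V₁·V₂ / (2·√(V₂²−V₁²)).
√(V₂²−V₁²) = √(2836² − 1308²) = 2516.4 m/s.
h = 0.0575 s × 1308 × 2836 / (2 × 2516.4) = 42.38 m.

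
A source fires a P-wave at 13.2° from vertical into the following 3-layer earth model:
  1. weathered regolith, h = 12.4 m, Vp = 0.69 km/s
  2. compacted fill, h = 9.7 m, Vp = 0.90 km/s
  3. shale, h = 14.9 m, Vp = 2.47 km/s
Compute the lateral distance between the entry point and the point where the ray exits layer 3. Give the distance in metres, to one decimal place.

27.1 m

p = sin θ₁/V₁ = sin 13.2°/0.69 = 3.3094e-01 s/km is conserved through the stack.
Layer 1: θ = 13.20°; offset = 12.4·tan 13.20° = 2.908 m.
Layer 2: sin θ = p·0.90 = 0.2978 → θ = 17.33°; offset = 9.7·tan 17.33° = 3.026 m.
Layer 3: sin θ = p·2.47 = 0.8174 → θ = 54.83°; offset = 14.9·tan 54.83° = 21.144 m.
Total horizontal offset = 27.079 m.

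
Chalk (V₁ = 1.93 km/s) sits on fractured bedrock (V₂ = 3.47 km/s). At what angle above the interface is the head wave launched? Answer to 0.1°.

At critical incidence the refracted ray runs along the interface (θ₂ = 90°), so sin θ_c = V₁/V₂.
θ_c = arcsin(1.93/3.47) = arcsin 0.5562 = 33.79°.
Measured from the interface: 90° − 33.79° = 56.21°.

56.2°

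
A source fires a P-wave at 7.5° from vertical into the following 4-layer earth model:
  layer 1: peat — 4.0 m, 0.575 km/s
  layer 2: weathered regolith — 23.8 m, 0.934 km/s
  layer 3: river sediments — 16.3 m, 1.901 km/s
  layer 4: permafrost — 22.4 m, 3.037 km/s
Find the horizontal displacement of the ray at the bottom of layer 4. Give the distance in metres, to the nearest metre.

35 m

p = sin θ₁/V₁ = sin 7.5°/0.575 = 2.2700e-01 s/km is conserved through the stack.
Layer 1: θ = 7.50°; offset = 4.0·tan 7.50° = 0.527 m.
Layer 2: sin θ = p·0.934 = 0.2120 → θ = 12.24°; offset = 23.8·tan 12.24° = 5.163 m.
Layer 3: sin θ = p·1.901 = 0.4315 → θ = 25.56°; offset = 16.3·tan 25.56° = 7.797 m.
Layer 4: sin θ = p·3.037 = 0.6894 → θ = 43.58°; offset = 22.4·tan 43.58° = 21.319 m.
Σ offsets = 34.806 m.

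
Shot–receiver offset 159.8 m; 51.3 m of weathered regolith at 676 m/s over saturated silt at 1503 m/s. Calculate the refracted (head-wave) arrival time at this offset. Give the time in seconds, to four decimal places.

t = x/V₂ + 2h·√(V₂²−V₁²)/(V₁V₂).
√(V₂²−V₁²) = √(1503²−676²) = 1342.4 m/s; delay term = 2·51.3·1342.4/(676·1503) = 0.13556 s.
t = 159.8/1503 + 0.13556 = 0.24188 s.

0.2419 s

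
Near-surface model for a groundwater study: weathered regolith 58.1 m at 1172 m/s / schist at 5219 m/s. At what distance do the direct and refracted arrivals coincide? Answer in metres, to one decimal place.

x_cross = 2h·√((V₂+V₁)/(V₂−V₁)).
(V₂+V₁)/(V₂−V₁) = (5219+1172)/(5219−1172) = 1.5792; √ = 1.2567.
x_cross = 2·58.1·1.2567 = 146.02 m.

146.0 m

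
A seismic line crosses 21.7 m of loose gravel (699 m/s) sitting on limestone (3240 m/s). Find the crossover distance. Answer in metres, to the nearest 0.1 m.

θ_c = arcsin(699/3240) = 12.46°, so cos θ_c = 0.9765 and tᵢ = 2h cos θ_c/V₁ = 0.0606 s.
At crossover x/V₁ = x/V₂ + tᵢ ⇒ x = tᵢ/(1/V₁ − 1/V₂) = 0.06063/(1.4306e-03 − 3.0864e-04) = 54.04 m.

54.0 m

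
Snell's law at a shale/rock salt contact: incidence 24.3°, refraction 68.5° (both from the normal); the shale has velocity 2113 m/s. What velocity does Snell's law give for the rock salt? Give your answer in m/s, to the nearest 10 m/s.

4780 m/s

sin 24.3° = 0.4115; sin 68.5° = 0.9304.
V₂ = V₁·(sin θ₂/sin θ₁) = 2113·(0.9304/0.4115) = 4777.41 m/s.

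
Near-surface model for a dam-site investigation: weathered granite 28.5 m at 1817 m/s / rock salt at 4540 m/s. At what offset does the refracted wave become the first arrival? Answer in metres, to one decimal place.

87.1 m

x_cross = 2h·√((V₂+V₁)/(V₂−V₁)).
(V₂+V₁)/(V₂−V₁) = (4540+1817)/(4540−1817) = 2.3346; √ = 1.5279.
x_cross = 2·28.5·1.5279 = 87.09 m.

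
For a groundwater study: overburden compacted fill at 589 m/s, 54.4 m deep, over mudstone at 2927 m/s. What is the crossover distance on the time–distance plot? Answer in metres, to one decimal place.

133.4 m

x_cross = 2h·√((V₂+V₁)/(V₂−V₁)).
(V₂+V₁)/(V₂−V₁) = (2927+589)/(2927−589) = 1.5038; √ = 1.2263.
x_cross = 2·54.4·1.2263 = 133.42 m.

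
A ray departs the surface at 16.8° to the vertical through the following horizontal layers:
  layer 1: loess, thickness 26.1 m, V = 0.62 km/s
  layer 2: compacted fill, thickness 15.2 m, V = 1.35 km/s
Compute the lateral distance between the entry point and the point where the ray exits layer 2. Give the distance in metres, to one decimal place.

Apply Snell's law at each interface; in layer i the horizontal offset is hᵢ·tan θᵢ.
Layer 1: θ = 16.80°; offset = 26.1·tan 16.80° = 7.880 m.
Layer 2: sin θ = 1.35·sin 16.8°/0.62 = 0.6293, θ = 39.00°; offset = 15.2·tan 39.00° = 12.309 m.
Summing the layer offsets gives 20.190 m.

20.2 m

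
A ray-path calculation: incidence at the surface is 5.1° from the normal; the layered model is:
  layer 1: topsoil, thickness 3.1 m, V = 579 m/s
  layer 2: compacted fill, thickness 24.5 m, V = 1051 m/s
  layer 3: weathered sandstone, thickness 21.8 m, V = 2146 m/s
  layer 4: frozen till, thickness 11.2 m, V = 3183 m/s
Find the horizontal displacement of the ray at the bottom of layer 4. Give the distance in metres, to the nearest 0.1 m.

18.2 m

Apply Snell's law at each interface; in layer i the horizontal offset is hᵢ·tan θᵢ.
Layer 1: θ = 5.10°; offset = 3.1·tan 5.10° = 0.277 m.
Layer 2: sin θ = 1051·sin 5.1°/579 = 0.1614, θ = 9.29°; offset = 24.5·tan 9.29° = 4.006 m.
Layer 3: sin θ = 2146·sin 5.1°/579 = 0.3295, θ = 19.24°; offset = 21.8·tan 19.24° = 7.607 m.
Layer 4: sin θ = 3183·sin 5.1°/579 = 0.4887, θ = 29.25°; offset = 11.2·tan 29.25° = 6.273 m.
Total horizontal offset = 18.163 m.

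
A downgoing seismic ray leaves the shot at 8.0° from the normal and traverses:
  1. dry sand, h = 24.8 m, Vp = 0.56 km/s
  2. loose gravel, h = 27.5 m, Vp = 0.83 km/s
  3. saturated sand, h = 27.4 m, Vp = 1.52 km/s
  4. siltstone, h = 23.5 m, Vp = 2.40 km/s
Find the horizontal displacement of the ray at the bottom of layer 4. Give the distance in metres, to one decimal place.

37.9 m

p = sin θ₁/V₁ = sin 8.0°/0.56 = 2.4852e-01 s/km is conserved through the stack.
Layer 1: θ = 8.00°; offset = 24.8·tan 8.00° = 3.485 m.
Layer 2: sin θ = p·0.83 = 0.2063 → θ = 11.90°; offset = 27.5·tan 11.90° = 5.797 m.
Layer 3: sin θ = p·1.52 = 0.3778 → θ = 22.19°; offset = 27.4·tan 22.19° = 11.179 m.
Layer 4: sin θ = p·2.40 = 0.5965 → θ = 36.62°; offset = 23.5·tan 36.62° = 17.463 m.
Σ offsets = 37.925 m.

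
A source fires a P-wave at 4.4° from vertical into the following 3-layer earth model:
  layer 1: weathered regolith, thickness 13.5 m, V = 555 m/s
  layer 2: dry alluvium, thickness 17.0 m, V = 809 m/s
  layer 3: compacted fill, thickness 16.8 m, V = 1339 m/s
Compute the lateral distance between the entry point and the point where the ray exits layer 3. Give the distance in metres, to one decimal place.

6.1 m

p = sin θ₁/V₁ = sin 4.4°/555 = 1.3823e-04 s/m is conserved through the stack.
Layer 1: θ = 4.40°; offset = 13.5·tan 4.40° = 1.039 m.
Layer 2: sin θ = p·809 = 0.1118 → θ = 6.42°; offset = 17.0·tan 6.42° = 1.913 m.
Layer 3: sin θ = p·1339 = 0.1851 → θ = 10.67°; offset = 16.8·tan 10.67° = 3.164 m.
Summing the layer offsets gives 6.116 m.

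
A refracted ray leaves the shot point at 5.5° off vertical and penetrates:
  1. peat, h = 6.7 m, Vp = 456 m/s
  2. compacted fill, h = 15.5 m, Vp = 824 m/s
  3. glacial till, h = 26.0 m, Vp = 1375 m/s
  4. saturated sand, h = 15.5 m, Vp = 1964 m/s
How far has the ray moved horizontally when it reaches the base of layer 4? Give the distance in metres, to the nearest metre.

Apply Snell's law at each interface; in layer i the horizontal offset is hᵢ·tan θᵢ.
Layer 1: θ = 5.50°; offset = 6.7·tan 5.50° = 0.645 m.
Layer 2: sin θ = 824·sin 5.5°/456 = 0.1732, θ = 9.97°; offset = 15.5·tan 9.97° = 2.726 m.
Layer 3: sin θ = 1375·sin 5.5°/456 = 0.2890, θ = 16.80°; offset = 26.0·tan 16.80° = 7.849 m.
Layer 4: sin θ = 1964·sin 5.5°/456 = 0.4128, θ = 24.38°; offset = 15.5·tan 24.38° = 7.025 m.
Σ offsets = 18.245 m.

18 m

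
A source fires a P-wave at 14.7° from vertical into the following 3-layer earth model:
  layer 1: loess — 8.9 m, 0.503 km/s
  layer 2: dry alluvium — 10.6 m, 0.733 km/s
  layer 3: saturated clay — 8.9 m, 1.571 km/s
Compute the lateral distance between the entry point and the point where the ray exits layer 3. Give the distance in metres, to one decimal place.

Apply Snell's law at each interface; in layer i the horizontal offset is hᵢ·tan θᵢ.
Layer 1: θ = 14.70°; offset = 8.9·tan 14.70° = 2.335 m.
Layer 2: sin θ = 0.733·sin 14.7°/0.503 = 0.3698, θ = 21.70°; offset = 10.6·tan 21.70° = 4.219 m.
Layer 3: sin θ = 1.571·sin 14.7°/0.503 = 0.7926, θ = 52.42°; offset = 8.9·tan 52.42° = 11.567 m.
Σ offsets = 18.121 m.

18.1 m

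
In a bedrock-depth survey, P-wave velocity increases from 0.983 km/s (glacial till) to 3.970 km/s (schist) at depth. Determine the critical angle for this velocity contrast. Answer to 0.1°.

Critical incidence: sin θ_c = V₁/V₂ = 0.983/3.970 = 0.2476.
θ_c = arcsin 0.2476 = 14.34°.

14.3°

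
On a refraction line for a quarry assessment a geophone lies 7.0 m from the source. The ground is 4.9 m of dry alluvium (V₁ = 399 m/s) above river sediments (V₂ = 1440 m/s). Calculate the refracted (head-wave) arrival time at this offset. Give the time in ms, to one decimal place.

θ_c = arcsin(V₁/V₂) = arcsin(399/1440) = 16.09°, cos θ_c = 0.9608.
Intercept time tᵢ = 2h cos θ_c / V₁ = 2·4.9·0.9608/399 = 0.02360 s.
t = x/V₂ + tᵢ = 7.0/1440 + 0.02360 = 0.02846 s.

28.5 ms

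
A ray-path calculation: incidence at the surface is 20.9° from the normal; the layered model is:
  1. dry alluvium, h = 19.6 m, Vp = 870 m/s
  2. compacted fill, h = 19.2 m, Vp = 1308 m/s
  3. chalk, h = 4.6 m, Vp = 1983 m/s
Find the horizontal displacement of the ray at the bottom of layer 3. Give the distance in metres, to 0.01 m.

26.11 m

Ray parameter p = sin 20.9° / 870 m/s = 4.1004e-04 s/m.
Layer 1: θ = 20.90°; offset = 19.6·tan 20.90° = 7.4845 m.
Layer 2: sin θ = p·1308 = 0.5363 → θ = 32.43°; offset = 19.2·tan 32.43° = 12.2010 m.
Layer 3: sin θ = p·1983 = 0.8131 → θ = 54.40°; offset = 4.6·tan 54.40° = 6.4256 m.
Summing the layer offsets gives 26.1111 m.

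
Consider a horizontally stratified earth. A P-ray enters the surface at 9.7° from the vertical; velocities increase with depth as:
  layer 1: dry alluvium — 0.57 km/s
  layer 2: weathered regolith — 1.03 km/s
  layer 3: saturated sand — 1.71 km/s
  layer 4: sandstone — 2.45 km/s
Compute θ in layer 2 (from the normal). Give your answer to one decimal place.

17.7°

Ray parameter p = sin 9.7° / 0.57 = 2.9560e-01 s/km.
sin θ_2 = p·V_2 = 2.9560e-01 × 1.03 = 0.3045.
θ_2 = arcsin 0.3045 = 17.73°.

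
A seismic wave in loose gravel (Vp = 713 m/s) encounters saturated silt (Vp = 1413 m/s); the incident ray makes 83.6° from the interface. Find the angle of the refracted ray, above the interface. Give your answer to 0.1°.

77.2°

Convert to the normal: θ₁ = 90° − 83.6° = 6.4°.
sin θ₁/V₁ = sin θ₂/V₂ ⇒ sin θ₂ = 1413·sin 6.4°/713 = 1413·0.1115/713 = 0.2209.
θ₂ = arcsin 0.2209 = 12.76° from the normal.
From the interface: 90° − 12.76° = 77.24°.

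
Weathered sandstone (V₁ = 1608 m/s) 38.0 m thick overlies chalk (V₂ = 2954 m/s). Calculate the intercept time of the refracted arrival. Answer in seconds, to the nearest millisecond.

0.040 s

θ_c = arcsin(V₁/V₂) = arcsin(1608/2954) = 32.98°; cos θ_c = 0.8389.
tᵢ = 2h·cos θ_c / V₁ = 2·38.0·0.8389 / 1608 = 0.03965 s.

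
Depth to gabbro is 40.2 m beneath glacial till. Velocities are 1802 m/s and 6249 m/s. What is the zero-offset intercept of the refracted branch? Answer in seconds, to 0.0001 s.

tᵢ = 2h·√(V₂²−V₁²)/(V₁V₂).
√(V₂²−V₁²) = √(6249²−1802²) = 5983.5 m/s.
tᵢ = 2·40.2·5983.5/(1802·6249) = 0.04272 s.

0.0427 s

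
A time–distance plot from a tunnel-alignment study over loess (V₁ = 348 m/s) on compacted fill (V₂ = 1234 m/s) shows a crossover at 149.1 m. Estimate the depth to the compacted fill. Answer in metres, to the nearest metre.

h = (x_cross/2)·√((V₂−V₁)/(V₂+V₁)).
(V₂−V₁)/(V₂+V₁) = (1234−348)/(1234+348) = 0.5601; √ = 0.7484.
h = (149.1/2)·0.7484 = 55.79 m.

56 m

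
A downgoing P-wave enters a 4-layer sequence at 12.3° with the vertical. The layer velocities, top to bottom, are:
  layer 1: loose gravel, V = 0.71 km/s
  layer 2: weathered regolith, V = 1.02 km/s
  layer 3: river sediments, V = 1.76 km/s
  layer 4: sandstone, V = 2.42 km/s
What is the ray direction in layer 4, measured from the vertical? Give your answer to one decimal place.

Snell's law across each interface conserves sin θ / V, so sin θ_4 = V_4·sin θ₁/V₁.
sin θ_4 = 2.42 × sin 12.3° / 0.71 = 0.7261.
θ_4 = 46.56° from the vertical.

46.6°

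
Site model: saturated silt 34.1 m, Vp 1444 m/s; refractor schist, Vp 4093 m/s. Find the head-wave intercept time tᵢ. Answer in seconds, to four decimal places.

tᵢ = 2h·√(V₂²−V₁²)/(V₁V₂).
√(V₂²−V₁²) = √(4093²−1444²) = 3829.8 m/s.
tᵢ = 2·34.1·3829.8/(1444·4093) = 0.04419 s.

0.0442 s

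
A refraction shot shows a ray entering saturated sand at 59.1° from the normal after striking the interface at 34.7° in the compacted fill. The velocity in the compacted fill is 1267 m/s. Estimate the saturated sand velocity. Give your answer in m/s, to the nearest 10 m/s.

sin 34.7° = 0.5693; sin 59.1° = 0.8581.
V₂ = V₁·(sin θ₂/sin θ₁) = 1267·(0.8581/0.5693) = 1909.73 m/s.

1910 m/s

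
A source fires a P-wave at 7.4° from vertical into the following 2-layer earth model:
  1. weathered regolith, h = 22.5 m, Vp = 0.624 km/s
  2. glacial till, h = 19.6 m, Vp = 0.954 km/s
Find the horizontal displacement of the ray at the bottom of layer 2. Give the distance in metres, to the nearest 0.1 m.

6.9 m

Apply Snell's law at each interface; in layer i the horizontal offset is hᵢ·tan θᵢ.
Layer 1: θ = 7.40°; offset = 22.5·tan 7.40° = 2.922 m.
Layer 2: sin θ = 0.954·sin 7.4°/0.624 = 0.1969, θ = 11.36°; offset = 19.6·tan 11.36° = 3.936 m.
Total horizontal offset = 6.859 m.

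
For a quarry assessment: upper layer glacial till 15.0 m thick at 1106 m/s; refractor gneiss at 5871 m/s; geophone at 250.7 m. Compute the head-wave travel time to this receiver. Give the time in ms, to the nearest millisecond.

69 ms

θ_c = arcsin(V₁/V₂) = arcsin(1106/5871) = 10.86°, cos θ_c = 0.9821.
Intercept time tᵢ = 2h cos θ_c / V₁ = 2·15.0·0.9821/1106 = 0.02664 s.
t = x/V₂ + tᵢ = 250.7/5871 + 0.02664 = 0.06934 s.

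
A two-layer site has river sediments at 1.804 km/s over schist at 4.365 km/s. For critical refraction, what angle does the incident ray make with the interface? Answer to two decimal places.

Critical incidence: sin θ_c = V₁/V₂ = 1.804/4.365 = 0.4133.
θ_c = arcsin 0.4133 = 24.41°.
Measured from the interface: 90° − 24.41° = 65.59°.

65.59°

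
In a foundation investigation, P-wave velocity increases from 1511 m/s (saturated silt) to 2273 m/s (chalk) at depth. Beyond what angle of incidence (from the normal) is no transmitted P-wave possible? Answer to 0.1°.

At critical incidence the refracted ray runs along the interface (θ₂ = 90°), so sin θ_c = V₁/V₂.
θ_c = arcsin(1511/2273) = arcsin 0.6648 = 41.66°.

41.7°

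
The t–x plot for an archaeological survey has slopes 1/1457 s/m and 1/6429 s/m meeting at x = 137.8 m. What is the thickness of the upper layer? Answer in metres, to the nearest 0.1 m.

54.7 m

h = (x_cross/2)·√((V₂−V₁)/(V₂+V₁)).
(V₂−V₁)/(V₂+V₁) = (6429−1457)/(6429+1457) = 0.6305; √ = 0.7940.
h = (137.8/2)·0.7940 = 54.71 m.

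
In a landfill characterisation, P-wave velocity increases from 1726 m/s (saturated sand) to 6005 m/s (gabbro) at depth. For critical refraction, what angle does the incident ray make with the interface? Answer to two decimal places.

73.30°

At critical incidence the refracted ray runs along the interface (θ₂ = 90°), so sin θ_c = V₁/V₂.
θ_c = arcsin(1726/6005) = arcsin 0.2874 = 16.70°.
Measured from the interface: 90° − 16.70° = 73.30°.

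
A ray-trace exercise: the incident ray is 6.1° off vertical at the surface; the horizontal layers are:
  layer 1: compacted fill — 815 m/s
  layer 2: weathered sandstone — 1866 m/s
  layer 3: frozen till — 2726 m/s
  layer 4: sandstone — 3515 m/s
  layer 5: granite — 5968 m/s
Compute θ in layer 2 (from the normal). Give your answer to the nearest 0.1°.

14.1°

Snell's law across each interface conserves sin θ / V, so sin θ_2 = V_2·sin θ₁/V₁.
sin θ_2 = 1866 × sin 6.1° / 815 = 0.2433.
θ_2 = 14.08° from the vertical.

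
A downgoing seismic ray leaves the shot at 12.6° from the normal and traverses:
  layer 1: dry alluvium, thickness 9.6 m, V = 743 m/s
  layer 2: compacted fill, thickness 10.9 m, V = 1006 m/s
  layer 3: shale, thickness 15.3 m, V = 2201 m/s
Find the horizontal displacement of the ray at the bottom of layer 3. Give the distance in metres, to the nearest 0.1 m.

Apply Snell's law at each interface; in layer i the horizontal offset is hᵢ·tan θᵢ.
Layer 1: θ = 12.60°; offset = 9.6·tan 12.60° = 2.146 m.
Layer 2: sin θ = 1006·sin 12.6°/743 = 0.2954, θ = 17.18°; offset = 10.9·tan 17.18° = 3.370 m.
Layer 3: sin θ = 2201·sin 12.6°/743 = 0.6462, θ = 40.26°; offset = 15.3·tan 40.26° = 12.955 m.
Summing the layer offsets gives 18.471 m.

18.5 m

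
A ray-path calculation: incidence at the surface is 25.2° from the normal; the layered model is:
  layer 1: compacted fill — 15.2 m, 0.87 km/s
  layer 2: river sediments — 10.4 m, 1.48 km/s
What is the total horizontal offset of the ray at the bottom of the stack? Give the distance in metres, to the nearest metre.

18 m

Apply Snell's law at each interface; in layer i the horizontal offset is hᵢ·tan θᵢ.
Layer 1: θ = 25.20°; offset = 15.2·tan 25.20° = 7.153 m.
Layer 2: sin θ = 1.48·sin 25.2°/0.87 = 0.7243, θ = 46.41°; offset = 10.4·tan 46.41° = 10.926 m.
Σ offsets = 18.078 m.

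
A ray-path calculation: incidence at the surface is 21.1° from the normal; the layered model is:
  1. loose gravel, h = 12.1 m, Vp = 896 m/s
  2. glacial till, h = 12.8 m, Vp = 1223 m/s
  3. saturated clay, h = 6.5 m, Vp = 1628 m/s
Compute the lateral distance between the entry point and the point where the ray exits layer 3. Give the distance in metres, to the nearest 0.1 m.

17.5 m

Apply Snell's law at each interface; in layer i the horizontal offset is hᵢ·tan θᵢ.
Layer 1: θ = 21.10°; offset = 12.1·tan 21.10° = 4.669 m.
Layer 2: sin θ = 1223·sin 21.1°/896 = 0.4914, θ = 29.43°; offset = 12.8·tan 29.43° = 7.222 m.
Layer 3: sin θ = 1628·sin 21.1°/896 = 0.6541, θ = 40.85°; offset = 6.5·tan 40.85° = 5.621 m.
Σ offsets = 17.512 m.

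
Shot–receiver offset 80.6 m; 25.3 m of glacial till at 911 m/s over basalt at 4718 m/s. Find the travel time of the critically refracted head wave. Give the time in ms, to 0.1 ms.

t = x/V₂ + 2h·√(V₂²−V₁²)/(V₁V₂).
√(V₂²−V₁²) = √(4718²−911²) = 4629.2 m/s; delay term = 2·25.3·4629.2/(911·4718) = 0.05450 s.
t = 80.6/4718 + 0.05450 = 0.07158 s.

71.6 ms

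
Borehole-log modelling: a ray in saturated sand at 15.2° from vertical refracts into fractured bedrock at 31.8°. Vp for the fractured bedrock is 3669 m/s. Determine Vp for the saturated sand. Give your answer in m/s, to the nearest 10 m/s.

1830 m/s

Snell's law: sin 15.2°/V₁ = sin 31.8°/V₂.
V₁ = V₂·sin 15.2°/sin 31.8° = 3669 × 0.4976 = 1825.53 m/s.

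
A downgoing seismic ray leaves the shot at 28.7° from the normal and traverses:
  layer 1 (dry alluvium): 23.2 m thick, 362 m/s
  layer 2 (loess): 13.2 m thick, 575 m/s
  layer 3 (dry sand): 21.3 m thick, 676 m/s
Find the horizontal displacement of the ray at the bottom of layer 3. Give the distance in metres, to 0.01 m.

71.44 m

Ray parameter p = sin 28.7° / 362 m/s = 1.3266e-03 s/m.
Layer 1: θ = 28.70°; offset = 23.2·tan 28.70° = 12.7016 m.
Layer 2: sin θ = p·575 = 0.7628 → θ = 49.71°; offset = 13.2·tan 49.71° = 15.5706 m.
Layer 3: sin θ = p·676 = 0.8968 → θ = 63.74°; offset = 21.3·tan 63.74° = 43.1671 m.
Summing the layer offsets gives 71.4394 m.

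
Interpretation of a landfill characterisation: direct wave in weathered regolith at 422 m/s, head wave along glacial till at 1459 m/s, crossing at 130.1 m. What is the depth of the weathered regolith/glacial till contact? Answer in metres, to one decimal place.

x_cross = 2h·√((V₂+V₁)/(V₂−V₁)) → h = x_cross / (2·√((V₂+V₁)/(V₂−V₁))).
√((V₂+V₁)/(V₂−V₁)) = √((1459+422)/(1459−422)) = 1.3468.
h = 130.1 / (2·1.3468) = 48.30 m.

48.3 m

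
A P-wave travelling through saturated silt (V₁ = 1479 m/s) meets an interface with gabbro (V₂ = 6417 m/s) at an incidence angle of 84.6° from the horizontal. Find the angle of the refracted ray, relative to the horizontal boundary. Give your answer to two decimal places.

Convert to the normal: θ₁ = 90° − 84.6° = 5.4°.
Snell's law: sin θ₂ = (V₂/V₁)·sin θ₁ = (6417/1479)·sin 5.4° = 0.4083.
θ₂ = sin⁻¹(0.4083) = 24.10° (from vertical).
From the interface: 90° − 24.10° = 65.90°.

65.90°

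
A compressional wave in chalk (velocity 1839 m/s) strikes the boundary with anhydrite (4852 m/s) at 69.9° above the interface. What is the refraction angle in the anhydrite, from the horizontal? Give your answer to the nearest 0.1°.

Convert to the normal: θ₁ = 90° − 69.9° = 20.1°.
Snell's law: sin θ₂ = (V₂/V₁)·sin θ₁ = (4852/1839)·sin 20.1° = 0.9067.
θ₂ = sin⁻¹(0.9067) = 65.05° (from vertical).
From the interface: 90° − 65.05° = 24.95°.

24.9°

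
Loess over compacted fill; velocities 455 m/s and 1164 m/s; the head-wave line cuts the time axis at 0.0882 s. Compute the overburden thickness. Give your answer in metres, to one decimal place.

21.8 m

θ_c = arcsin(455/1164) = 23.01°; cos θ_c = 0.9204.
tᵢ = 2h cos θ_c/V₁ ⇒ h = tᵢ·V₁/(2 cos θ_c) = 0.0882·455/(2·0.9204) = 21.80 m.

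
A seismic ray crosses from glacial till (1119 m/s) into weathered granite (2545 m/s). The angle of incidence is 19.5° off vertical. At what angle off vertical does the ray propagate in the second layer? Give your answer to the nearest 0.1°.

49.4°

sin θ₁/V₁ = sin θ₂/V₂ ⇒ sin θ₂ = 2545·sin 19.5°/1119 = 2545·0.3338/1119 = 0.7592.
θ₂ = arcsin 0.7592 = 49.39° from the normal.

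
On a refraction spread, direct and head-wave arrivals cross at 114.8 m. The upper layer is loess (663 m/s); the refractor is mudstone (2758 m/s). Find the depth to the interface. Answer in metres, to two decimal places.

44.92 m

h = (x_cross/2)·√((V₂−V₁)/(V₂+V₁)).
(V₂−V₁)/(V₂+V₁) = (2758−663)/(2758+663) = 0.6124; √ = 0.7826.
h = (114.8/2)·0.7826 = 44.92 m.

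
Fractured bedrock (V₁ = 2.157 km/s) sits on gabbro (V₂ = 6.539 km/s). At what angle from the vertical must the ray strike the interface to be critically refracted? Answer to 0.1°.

Critical incidence: sin θ_c = V₁/V₂ = 2.157/6.539 = 0.3299.
θ_c = arcsin 0.3299 = 19.26°.

19.3°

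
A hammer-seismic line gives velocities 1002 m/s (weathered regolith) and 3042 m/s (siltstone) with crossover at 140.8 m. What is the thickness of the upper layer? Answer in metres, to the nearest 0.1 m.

h = (x_cross/2)·√((V₂−V₁)/(V₂+V₁)).
(V₂−V₁)/(V₂+V₁) = (3042−1002)/(3042+1002) = 0.5045; √ = 0.7102.
h = (140.8/2)·0.7102 = 50.00 m.

50.0 m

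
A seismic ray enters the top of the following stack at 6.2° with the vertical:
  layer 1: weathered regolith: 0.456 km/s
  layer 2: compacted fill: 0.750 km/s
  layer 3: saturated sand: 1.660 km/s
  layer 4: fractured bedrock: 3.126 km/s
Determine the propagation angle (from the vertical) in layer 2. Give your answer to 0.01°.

10.23°

Snell's law across each interface conserves sin θ / V, so sin θ_2 = V_2·sin θ₁/V₁.
sin θ_2 = 0.750 × sin 6.2° / 0.456 = 0.1776.
θ_2 = 10.23° from the vertical.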